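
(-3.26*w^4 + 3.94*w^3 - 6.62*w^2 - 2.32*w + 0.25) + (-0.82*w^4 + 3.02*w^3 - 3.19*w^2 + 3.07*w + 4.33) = -4.08*w^4 + 6.96*w^3 - 9.81*w^2 + 0.75*w + 4.58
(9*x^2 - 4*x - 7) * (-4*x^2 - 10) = -36*x^4 + 16*x^3 - 62*x^2 + 40*x + 70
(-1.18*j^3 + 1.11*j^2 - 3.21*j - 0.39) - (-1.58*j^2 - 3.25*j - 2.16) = -1.18*j^3 + 2.69*j^2 + 0.04*j + 1.77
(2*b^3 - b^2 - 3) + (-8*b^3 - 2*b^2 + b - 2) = -6*b^3 - 3*b^2 + b - 5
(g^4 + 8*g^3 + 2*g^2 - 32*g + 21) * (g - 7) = g^5 + g^4 - 54*g^3 - 46*g^2 + 245*g - 147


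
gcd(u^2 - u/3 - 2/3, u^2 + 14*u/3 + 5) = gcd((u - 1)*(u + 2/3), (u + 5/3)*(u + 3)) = 1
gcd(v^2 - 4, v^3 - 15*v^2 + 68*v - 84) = v - 2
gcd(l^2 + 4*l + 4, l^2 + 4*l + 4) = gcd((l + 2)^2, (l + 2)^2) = l^2 + 4*l + 4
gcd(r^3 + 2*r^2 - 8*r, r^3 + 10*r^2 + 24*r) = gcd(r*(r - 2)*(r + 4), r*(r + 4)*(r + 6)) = r^2 + 4*r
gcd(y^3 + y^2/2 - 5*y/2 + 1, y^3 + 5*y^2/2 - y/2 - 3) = y^2 + y - 2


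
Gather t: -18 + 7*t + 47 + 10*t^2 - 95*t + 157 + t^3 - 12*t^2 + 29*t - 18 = t^3 - 2*t^2 - 59*t + 168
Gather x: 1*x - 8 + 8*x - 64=9*x - 72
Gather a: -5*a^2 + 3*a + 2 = -5*a^2 + 3*a + 2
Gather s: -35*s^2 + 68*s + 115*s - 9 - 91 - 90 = -35*s^2 + 183*s - 190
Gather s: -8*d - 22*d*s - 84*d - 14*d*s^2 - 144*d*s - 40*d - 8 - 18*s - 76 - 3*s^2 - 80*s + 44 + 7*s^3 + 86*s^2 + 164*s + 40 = -132*d + 7*s^3 + s^2*(83 - 14*d) + s*(66 - 166*d)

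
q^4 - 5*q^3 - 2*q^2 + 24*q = q*(q - 4)*(q - 3)*(q + 2)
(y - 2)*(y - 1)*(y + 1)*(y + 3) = y^4 + y^3 - 7*y^2 - y + 6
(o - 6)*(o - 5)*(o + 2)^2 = o^4 - 7*o^3 - 10*o^2 + 76*o + 120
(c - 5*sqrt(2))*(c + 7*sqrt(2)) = c^2 + 2*sqrt(2)*c - 70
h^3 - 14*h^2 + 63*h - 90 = (h - 6)*(h - 5)*(h - 3)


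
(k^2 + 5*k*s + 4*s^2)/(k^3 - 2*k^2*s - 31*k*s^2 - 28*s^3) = 1/(k - 7*s)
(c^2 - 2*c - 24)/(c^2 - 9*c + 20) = (c^2 - 2*c - 24)/(c^2 - 9*c + 20)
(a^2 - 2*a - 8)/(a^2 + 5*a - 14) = (a^2 - 2*a - 8)/(a^2 + 5*a - 14)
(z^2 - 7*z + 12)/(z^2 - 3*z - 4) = (z - 3)/(z + 1)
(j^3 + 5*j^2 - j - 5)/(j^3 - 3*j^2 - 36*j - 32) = (j^2 + 4*j - 5)/(j^2 - 4*j - 32)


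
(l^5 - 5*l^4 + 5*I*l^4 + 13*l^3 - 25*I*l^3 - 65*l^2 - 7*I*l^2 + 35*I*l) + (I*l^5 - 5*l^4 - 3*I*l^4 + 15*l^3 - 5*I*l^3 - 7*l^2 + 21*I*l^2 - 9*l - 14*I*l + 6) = l^5 + I*l^5 - 10*l^4 + 2*I*l^4 + 28*l^3 - 30*I*l^3 - 72*l^2 + 14*I*l^2 - 9*l + 21*I*l + 6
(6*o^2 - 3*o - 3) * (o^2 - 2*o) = 6*o^4 - 15*o^3 + 3*o^2 + 6*o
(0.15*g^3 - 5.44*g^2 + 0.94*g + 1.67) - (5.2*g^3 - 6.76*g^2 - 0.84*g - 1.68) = -5.05*g^3 + 1.32*g^2 + 1.78*g + 3.35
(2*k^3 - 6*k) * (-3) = -6*k^3 + 18*k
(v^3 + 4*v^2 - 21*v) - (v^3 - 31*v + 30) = 4*v^2 + 10*v - 30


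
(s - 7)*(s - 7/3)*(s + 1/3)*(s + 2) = s^4 - 7*s^3 - 43*s^2/9 + 287*s/9 + 98/9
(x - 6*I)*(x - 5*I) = x^2 - 11*I*x - 30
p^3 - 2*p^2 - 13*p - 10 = (p - 5)*(p + 1)*(p + 2)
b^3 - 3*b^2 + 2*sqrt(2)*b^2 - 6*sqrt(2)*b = b*(b - 3)*(b + 2*sqrt(2))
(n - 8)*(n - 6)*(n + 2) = n^3 - 12*n^2 + 20*n + 96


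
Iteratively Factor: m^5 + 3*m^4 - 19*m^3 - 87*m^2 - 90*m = (m + 3)*(m^4 - 19*m^2 - 30*m) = (m + 2)*(m + 3)*(m^3 - 2*m^2 - 15*m) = (m + 2)*(m + 3)^2*(m^2 - 5*m) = (m - 5)*(m + 2)*(m + 3)^2*(m)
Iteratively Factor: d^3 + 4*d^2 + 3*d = (d + 3)*(d^2 + d) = (d + 1)*(d + 3)*(d)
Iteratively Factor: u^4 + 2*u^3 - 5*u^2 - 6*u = (u + 1)*(u^3 + u^2 - 6*u) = (u - 2)*(u + 1)*(u^2 + 3*u) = (u - 2)*(u + 1)*(u + 3)*(u)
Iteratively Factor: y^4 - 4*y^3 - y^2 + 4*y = (y - 4)*(y^3 - y) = (y - 4)*(y - 1)*(y^2 + y) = y*(y - 4)*(y - 1)*(y + 1)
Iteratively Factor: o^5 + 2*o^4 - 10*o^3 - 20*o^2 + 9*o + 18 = (o + 3)*(o^4 - o^3 - 7*o^2 + o + 6) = (o + 2)*(o + 3)*(o^3 - 3*o^2 - o + 3) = (o + 1)*(o + 2)*(o + 3)*(o^2 - 4*o + 3) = (o - 1)*(o + 1)*(o + 2)*(o + 3)*(o - 3)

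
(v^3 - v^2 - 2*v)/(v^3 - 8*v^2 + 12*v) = (v + 1)/(v - 6)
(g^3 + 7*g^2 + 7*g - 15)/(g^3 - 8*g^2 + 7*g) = (g^2 + 8*g + 15)/(g*(g - 7))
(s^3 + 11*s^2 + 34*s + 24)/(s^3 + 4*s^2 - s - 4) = (s + 6)/(s - 1)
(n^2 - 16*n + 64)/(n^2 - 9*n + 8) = (n - 8)/(n - 1)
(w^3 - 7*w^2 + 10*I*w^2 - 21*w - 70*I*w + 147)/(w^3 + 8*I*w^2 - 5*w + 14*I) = (w^2 + w*(-7 + 3*I) - 21*I)/(w^2 + I*w + 2)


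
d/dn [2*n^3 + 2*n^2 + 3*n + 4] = 6*n^2 + 4*n + 3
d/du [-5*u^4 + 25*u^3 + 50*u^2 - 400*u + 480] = -20*u^3 + 75*u^2 + 100*u - 400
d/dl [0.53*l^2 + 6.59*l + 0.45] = 1.06*l + 6.59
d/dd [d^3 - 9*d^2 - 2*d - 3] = 3*d^2 - 18*d - 2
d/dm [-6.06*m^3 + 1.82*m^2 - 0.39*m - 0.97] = -18.18*m^2 + 3.64*m - 0.39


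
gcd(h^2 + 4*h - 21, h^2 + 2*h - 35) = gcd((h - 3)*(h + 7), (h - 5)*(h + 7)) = h + 7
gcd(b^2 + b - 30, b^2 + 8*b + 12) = b + 6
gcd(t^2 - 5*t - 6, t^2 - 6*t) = t - 6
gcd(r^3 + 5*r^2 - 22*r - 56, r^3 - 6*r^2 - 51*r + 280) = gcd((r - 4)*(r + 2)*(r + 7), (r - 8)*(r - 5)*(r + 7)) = r + 7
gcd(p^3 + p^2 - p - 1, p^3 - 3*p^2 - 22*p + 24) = p - 1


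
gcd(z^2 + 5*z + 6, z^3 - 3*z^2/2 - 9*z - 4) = z + 2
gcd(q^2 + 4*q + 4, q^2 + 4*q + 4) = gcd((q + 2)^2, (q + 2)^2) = q^2 + 4*q + 4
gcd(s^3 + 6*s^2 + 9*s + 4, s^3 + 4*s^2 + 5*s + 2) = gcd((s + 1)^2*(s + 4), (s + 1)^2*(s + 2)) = s^2 + 2*s + 1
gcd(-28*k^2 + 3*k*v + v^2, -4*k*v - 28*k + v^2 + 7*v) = -4*k + v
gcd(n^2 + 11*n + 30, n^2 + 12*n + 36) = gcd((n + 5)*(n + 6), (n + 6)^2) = n + 6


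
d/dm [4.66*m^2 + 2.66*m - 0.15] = 9.32*m + 2.66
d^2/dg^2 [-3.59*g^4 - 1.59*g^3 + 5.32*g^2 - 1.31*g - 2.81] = -43.08*g^2 - 9.54*g + 10.64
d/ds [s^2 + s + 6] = 2*s + 1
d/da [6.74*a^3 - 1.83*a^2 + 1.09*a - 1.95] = 20.22*a^2 - 3.66*a + 1.09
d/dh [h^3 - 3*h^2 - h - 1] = 3*h^2 - 6*h - 1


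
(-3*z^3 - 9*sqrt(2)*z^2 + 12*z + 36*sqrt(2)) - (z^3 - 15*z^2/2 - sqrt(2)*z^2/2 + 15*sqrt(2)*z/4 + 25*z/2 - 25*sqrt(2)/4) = -4*z^3 - 17*sqrt(2)*z^2/2 + 15*z^2/2 - 15*sqrt(2)*z/4 - z/2 + 169*sqrt(2)/4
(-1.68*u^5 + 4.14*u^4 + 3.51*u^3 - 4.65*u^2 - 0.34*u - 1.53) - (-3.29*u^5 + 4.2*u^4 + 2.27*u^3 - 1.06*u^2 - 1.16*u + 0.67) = 1.61*u^5 - 0.0600000000000005*u^4 + 1.24*u^3 - 3.59*u^2 + 0.82*u - 2.2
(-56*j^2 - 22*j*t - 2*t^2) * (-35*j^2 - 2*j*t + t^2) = 1960*j^4 + 882*j^3*t + 58*j^2*t^2 - 18*j*t^3 - 2*t^4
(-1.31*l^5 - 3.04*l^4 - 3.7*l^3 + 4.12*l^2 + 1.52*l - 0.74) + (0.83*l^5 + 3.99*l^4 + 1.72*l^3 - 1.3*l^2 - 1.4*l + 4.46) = -0.48*l^5 + 0.95*l^4 - 1.98*l^3 + 2.82*l^2 + 0.12*l + 3.72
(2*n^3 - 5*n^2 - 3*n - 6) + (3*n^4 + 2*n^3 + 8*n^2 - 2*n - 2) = 3*n^4 + 4*n^3 + 3*n^2 - 5*n - 8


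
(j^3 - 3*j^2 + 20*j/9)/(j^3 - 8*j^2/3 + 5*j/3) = (j - 4/3)/(j - 1)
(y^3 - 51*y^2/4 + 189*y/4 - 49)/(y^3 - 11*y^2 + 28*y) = (y - 7/4)/y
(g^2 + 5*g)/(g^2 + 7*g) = (g + 5)/(g + 7)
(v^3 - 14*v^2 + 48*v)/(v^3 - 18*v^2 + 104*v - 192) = v/(v - 4)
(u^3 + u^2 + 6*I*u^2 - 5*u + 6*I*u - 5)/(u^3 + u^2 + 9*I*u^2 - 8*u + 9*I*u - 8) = (u + 5*I)/(u + 8*I)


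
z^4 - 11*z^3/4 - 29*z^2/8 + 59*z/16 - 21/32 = (z - 7/2)*(z - 1/2)*(z - 1/4)*(z + 3/2)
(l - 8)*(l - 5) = l^2 - 13*l + 40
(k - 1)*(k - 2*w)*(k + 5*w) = k^3 + 3*k^2*w - k^2 - 10*k*w^2 - 3*k*w + 10*w^2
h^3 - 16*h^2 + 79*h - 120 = (h - 8)*(h - 5)*(h - 3)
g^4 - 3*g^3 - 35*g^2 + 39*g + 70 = (g - 7)*(g - 2)*(g + 1)*(g + 5)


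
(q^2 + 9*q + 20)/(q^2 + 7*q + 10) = (q + 4)/(q + 2)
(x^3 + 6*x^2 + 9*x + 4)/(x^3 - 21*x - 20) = (x + 1)/(x - 5)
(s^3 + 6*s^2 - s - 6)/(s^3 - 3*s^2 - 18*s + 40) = (s^3 + 6*s^2 - s - 6)/(s^3 - 3*s^2 - 18*s + 40)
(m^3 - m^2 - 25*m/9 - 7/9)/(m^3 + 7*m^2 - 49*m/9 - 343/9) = (3*m^2 + 4*m + 1)/(3*m^2 + 28*m + 49)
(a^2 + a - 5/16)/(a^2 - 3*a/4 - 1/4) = (-16*a^2 - 16*a + 5)/(4*(-4*a^2 + 3*a + 1))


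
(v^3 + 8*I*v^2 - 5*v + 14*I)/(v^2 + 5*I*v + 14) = (v^2 + I*v + 2)/(v - 2*I)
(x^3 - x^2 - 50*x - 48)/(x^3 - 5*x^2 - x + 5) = (x^2 - 2*x - 48)/(x^2 - 6*x + 5)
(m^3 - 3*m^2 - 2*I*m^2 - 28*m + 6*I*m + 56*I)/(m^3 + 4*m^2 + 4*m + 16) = (m - 7)/(m + 2*I)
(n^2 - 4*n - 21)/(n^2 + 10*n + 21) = (n - 7)/(n + 7)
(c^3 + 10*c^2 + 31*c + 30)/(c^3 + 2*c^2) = 1 + 8/c + 15/c^2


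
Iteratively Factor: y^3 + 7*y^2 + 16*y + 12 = (y + 3)*(y^2 + 4*y + 4) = (y + 2)*(y + 3)*(y + 2)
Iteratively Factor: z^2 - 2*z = (z)*(z - 2)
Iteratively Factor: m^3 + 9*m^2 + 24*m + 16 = (m + 4)*(m^2 + 5*m + 4) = (m + 4)^2*(m + 1)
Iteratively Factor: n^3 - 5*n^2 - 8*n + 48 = (n - 4)*(n^2 - n - 12) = (n - 4)^2*(n + 3)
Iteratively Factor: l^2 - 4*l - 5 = (l + 1)*(l - 5)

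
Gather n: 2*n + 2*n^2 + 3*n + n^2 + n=3*n^2 + 6*n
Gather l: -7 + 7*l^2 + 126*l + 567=7*l^2 + 126*l + 560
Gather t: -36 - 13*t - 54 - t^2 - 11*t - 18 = -t^2 - 24*t - 108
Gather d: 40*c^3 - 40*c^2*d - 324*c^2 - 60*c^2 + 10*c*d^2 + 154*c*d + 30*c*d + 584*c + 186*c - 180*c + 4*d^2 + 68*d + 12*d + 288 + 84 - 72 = 40*c^3 - 384*c^2 + 590*c + d^2*(10*c + 4) + d*(-40*c^2 + 184*c + 80) + 300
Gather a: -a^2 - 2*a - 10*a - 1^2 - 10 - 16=-a^2 - 12*a - 27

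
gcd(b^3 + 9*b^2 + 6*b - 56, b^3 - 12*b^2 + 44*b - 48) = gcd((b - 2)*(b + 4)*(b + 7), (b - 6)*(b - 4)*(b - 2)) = b - 2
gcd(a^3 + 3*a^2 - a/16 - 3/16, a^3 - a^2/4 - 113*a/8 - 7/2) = a + 1/4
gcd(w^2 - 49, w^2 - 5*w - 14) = w - 7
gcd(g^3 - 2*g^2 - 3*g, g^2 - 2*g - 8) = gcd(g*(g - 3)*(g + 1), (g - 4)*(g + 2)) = 1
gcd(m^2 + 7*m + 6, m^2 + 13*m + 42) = m + 6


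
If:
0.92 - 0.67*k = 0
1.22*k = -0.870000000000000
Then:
No Solution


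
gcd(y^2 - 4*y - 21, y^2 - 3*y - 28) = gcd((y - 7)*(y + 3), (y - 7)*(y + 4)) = y - 7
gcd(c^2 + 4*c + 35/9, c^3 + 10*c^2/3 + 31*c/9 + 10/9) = c + 5/3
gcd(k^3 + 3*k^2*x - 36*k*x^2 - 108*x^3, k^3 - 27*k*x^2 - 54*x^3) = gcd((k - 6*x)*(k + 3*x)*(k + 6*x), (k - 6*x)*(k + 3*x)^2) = -k^2 + 3*k*x + 18*x^2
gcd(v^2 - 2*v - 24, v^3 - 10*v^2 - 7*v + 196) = v + 4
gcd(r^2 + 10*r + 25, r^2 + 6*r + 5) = r + 5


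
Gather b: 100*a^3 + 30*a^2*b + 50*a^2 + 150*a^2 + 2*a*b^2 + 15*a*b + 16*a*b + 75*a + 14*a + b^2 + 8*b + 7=100*a^3 + 200*a^2 + 89*a + b^2*(2*a + 1) + b*(30*a^2 + 31*a + 8) + 7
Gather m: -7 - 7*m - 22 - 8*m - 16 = -15*m - 45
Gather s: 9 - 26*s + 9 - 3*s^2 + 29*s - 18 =-3*s^2 + 3*s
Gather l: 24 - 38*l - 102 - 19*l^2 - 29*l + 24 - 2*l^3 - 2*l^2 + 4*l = -2*l^3 - 21*l^2 - 63*l - 54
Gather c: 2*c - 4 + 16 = 2*c + 12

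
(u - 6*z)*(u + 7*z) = u^2 + u*z - 42*z^2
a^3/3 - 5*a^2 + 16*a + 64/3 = (a/3 + 1/3)*(a - 8)^2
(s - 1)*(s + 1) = s^2 - 1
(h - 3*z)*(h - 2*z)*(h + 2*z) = h^3 - 3*h^2*z - 4*h*z^2 + 12*z^3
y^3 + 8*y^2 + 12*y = y*(y + 2)*(y + 6)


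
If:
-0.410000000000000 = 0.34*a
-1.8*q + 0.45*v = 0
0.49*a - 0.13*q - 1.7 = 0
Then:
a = -1.21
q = -17.62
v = -70.49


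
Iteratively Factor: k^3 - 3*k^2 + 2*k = (k)*(k^2 - 3*k + 2) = k*(k - 2)*(k - 1)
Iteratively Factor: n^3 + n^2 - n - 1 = (n - 1)*(n^2 + 2*n + 1) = (n - 1)*(n + 1)*(n + 1)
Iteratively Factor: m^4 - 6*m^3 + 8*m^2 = (m)*(m^3 - 6*m^2 + 8*m) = m*(m - 2)*(m^2 - 4*m) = m*(m - 4)*(m - 2)*(m)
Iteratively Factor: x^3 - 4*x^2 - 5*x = (x)*(x^2 - 4*x - 5) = x*(x - 5)*(x + 1)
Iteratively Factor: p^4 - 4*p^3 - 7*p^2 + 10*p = (p - 5)*(p^3 + p^2 - 2*p) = (p - 5)*(p + 2)*(p^2 - p) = (p - 5)*(p - 1)*(p + 2)*(p)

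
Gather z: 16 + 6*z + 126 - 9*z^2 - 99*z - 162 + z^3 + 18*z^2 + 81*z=z^3 + 9*z^2 - 12*z - 20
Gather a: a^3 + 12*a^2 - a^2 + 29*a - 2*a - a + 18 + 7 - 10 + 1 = a^3 + 11*a^2 + 26*a + 16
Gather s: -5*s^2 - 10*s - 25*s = -5*s^2 - 35*s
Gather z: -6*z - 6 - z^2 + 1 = -z^2 - 6*z - 5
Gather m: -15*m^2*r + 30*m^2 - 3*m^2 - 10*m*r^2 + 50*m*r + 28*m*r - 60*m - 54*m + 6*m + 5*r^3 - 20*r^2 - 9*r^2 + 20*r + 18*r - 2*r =m^2*(27 - 15*r) + m*(-10*r^2 + 78*r - 108) + 5*r^3 - 29*r^2 + 36*r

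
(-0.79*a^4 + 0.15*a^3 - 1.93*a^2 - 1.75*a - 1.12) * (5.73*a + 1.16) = -4.5267*a^5 - 0.0569*a^4 - 10.8849*a^3 - 12.2663*a^2 - 8.4476*a - 1.2992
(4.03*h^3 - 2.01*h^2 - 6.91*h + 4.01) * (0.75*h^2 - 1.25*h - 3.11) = 3.0225*h^5 - 6.545*h^4 - 15.2033*h^3 + 17.8961*h^2 + 16.4776*h - 12.4711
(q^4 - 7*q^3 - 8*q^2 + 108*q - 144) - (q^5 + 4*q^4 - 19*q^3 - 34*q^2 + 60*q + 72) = -q^5 - 3*q^4 + 12*q^3 + 26*q^2 + 48*q - 216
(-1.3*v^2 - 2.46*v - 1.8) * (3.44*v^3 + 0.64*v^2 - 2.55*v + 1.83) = -4.472*v^5 - 9.2944*v^4 - 4.4514*v^3 + 2.742*v^2 + 0.0881999999999996*v - 3.294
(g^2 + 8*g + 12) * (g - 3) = g^3 + 5*g^2 - 12*g - 36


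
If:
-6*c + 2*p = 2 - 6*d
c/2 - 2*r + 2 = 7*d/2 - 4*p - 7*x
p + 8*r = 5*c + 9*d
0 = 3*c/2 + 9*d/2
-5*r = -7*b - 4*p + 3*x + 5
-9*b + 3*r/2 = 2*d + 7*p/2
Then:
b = -20409/43466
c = 1707/43466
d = -569/43466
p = 25147/21733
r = -2930/21733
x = -43239/43466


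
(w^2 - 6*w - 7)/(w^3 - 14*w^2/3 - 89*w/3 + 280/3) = 3*(w + 1)/(3*w^2 + 7*w - 40)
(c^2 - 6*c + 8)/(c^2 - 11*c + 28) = (c - 2)/(c - 7)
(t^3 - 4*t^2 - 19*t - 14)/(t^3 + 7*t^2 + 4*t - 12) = (t^2 - 6*t - 7)/(t^2 + 5*t - 6)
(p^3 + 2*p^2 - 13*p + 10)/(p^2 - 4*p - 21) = (-p^3 - 2*p^2 + 13*p - 10)/(-p^2 + 4*p + 21)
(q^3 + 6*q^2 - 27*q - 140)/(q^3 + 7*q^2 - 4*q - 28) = (q^2 - q - 20)/(q^2 - 4)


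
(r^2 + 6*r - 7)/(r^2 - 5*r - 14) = (-r^2 - 6*r + 7)/(-r^2 + 5*r + 14)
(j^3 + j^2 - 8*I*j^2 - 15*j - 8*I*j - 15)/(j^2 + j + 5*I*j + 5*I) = (j^2 - 8*I*j - 15)/(j + 5*I)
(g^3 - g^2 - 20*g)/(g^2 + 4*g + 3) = g*(g^2 - g - 20)/(g^2 + 4*g + 3)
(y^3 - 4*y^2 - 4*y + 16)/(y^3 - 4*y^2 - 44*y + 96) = (y^2 - 2*y - 8)/(y^2 - 2*y - 48)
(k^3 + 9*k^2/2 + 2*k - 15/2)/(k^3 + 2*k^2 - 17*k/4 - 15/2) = 2*(k^2 + 2*k - 3)/(2*k^2 - k - 6)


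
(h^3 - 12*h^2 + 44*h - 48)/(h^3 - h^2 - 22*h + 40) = (h - 6)/(h + 5)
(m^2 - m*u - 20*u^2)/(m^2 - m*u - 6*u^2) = (-m^2 + m*u + 20*u^2)/(-m^2 + m*u + 6*u^2)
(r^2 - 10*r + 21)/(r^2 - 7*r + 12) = (r - 7)/(r - 4)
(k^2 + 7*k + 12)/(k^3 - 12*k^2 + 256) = (k + 3)/(k^2 - 16*k + 64)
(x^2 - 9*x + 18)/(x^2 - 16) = (x^2 - 9*x + 18)/(x^2 - 16)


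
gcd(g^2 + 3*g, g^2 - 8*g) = g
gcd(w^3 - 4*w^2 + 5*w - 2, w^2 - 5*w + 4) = w - 1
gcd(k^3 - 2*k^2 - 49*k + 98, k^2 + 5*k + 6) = 1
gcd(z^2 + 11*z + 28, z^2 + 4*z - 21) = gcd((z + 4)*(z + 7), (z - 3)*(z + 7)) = z + 7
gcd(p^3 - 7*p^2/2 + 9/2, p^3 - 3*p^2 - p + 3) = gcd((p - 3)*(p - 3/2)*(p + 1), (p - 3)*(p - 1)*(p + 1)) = p^2 - 2*p - 3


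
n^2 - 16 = (n - 4)*(n + 4)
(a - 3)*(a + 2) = a^2 - a - 6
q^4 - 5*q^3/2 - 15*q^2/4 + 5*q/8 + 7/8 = (q - 7/2)*(q - 1/2)*(q + 1/2)*(q + 1)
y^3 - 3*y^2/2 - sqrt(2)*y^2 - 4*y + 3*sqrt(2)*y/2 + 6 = (y - 3/2)*(y - 2*sqrt(2))*(y + sqrt(2))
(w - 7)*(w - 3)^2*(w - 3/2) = w^4 - 29*w^3/2 + 141*w^2/2 - 279*w/2 + 189/2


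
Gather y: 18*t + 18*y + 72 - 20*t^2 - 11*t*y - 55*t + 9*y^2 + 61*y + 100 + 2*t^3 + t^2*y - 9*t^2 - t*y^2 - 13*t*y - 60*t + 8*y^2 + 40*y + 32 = 2*t^3 - 29*t^2 - 97*t + y^2*(17 - t) + y*(t^2 - 24*t + 119) + 204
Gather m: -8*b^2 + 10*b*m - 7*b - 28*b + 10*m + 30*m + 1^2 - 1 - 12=-8*b^2 - 35*b + m*(10*b + 40) - 12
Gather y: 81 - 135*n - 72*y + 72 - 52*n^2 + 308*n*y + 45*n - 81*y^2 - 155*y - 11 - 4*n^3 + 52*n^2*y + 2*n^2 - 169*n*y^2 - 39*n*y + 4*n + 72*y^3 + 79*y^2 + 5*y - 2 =-4*n^3 - 50*n^2 - 86*n + 72*y^3 + y^2*(-169*n - 2) + y*(52*n^2 + 269*n - 222) + 140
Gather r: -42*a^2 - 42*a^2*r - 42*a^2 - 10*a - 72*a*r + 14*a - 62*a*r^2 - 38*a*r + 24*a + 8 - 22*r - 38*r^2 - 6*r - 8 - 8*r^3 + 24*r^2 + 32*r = -84*a^2 + 28*a - 8*r^3 + r^2*(-62*a - 14) + r*(-42*a^2 - 110*a + 4)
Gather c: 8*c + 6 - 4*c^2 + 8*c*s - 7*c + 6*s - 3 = -4*c^2 + c*(8*s + 1) + 6*s + 3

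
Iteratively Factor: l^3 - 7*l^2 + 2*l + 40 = (l - 4)*(l^2 - 3*l - 10) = (l - 5)*(l - 4)*(l + 2)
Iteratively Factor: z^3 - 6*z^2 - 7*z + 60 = (z - 5)*(z^2 - z - 12) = (z - 5)*(z + 3)*(z - 4)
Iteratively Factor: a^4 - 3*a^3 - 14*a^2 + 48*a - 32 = (a + 4)*(a^3 - 7*a^2 + 14*a - 8) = (a - 2)*(a + 4)*(a^2 - 5*a + 4) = (a - 4)*(a - 2)*(a + 4)*(a - 1)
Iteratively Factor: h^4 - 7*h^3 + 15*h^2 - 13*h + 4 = (h - 1)*(h^3 - 6*h^2 + 9*h - 4) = (h - 1)^2*(h^2 - 5*h + 4) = (h - 1)^3*(h - 4)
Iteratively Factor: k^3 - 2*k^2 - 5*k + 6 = (k + 2)*(k^2 - 4*k + 3) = (k - 3)*(k + 2)*(k - 1)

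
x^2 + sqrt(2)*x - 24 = (x - 3*sqrt(2))*(x + 4*sqrt(2))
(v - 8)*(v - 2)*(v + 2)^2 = v^4 - 6*v^3 - 20*v^2 + 24*v + 64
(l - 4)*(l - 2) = l^2 - 6*l + 8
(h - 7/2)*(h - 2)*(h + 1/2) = h^3 - 5*h^2 + 17*h/4 + 7/2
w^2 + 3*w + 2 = (w + 1)*(w + 2)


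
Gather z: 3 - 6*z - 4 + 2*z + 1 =-4*z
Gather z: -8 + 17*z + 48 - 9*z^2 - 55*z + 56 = -9*z^2 - 38*z + 96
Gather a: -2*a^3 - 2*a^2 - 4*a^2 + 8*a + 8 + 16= -2*a^3 - 6*a^2 + 8*a + 24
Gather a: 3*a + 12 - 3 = 3*a + 9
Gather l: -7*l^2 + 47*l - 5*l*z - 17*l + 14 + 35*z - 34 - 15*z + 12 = -7*l^2 + l*(30 - 5*z) + 20*z - 8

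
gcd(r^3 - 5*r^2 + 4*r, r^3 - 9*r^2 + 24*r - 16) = r^2 - 5*r + 4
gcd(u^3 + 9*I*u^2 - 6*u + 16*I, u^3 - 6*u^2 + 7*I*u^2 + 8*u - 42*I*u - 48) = u^2 + 7*I*u + 8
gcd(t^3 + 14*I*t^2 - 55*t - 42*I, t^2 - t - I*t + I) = 1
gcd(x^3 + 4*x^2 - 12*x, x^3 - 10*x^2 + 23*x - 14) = x - 2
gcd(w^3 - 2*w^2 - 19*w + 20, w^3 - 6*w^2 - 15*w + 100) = w^2 - w - 20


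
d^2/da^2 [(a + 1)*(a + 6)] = 2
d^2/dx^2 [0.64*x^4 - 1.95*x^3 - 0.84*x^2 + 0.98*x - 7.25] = 7.68*x^2 - 11.7*x - 1.68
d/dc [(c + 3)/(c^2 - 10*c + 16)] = (c^2 - 10*c - 2*(c - 5)*(c + 3) + 16)/(c^2 - 10*c + 16)^2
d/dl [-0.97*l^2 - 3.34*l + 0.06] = -1.94*l - 3.34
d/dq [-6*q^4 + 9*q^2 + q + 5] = -24*q^3 + 18*q + 1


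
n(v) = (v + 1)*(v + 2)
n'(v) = 2*v + 3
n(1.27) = 7.42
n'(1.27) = 5.54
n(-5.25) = 13.81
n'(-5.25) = -7.50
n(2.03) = 12.21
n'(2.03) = 7.06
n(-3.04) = 2.12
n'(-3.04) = -3.08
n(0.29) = 2.95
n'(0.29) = 3.58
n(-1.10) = -0.09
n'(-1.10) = 0.80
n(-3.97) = 5.85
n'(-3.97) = -4.94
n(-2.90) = 1.71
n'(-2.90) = -2.80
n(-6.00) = 20.00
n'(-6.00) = -9.00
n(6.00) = 56.00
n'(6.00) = 15.00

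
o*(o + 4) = o^2 + 4*o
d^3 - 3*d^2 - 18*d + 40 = (d - 5)*(d - 2)*(d + 4)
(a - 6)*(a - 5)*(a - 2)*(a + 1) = a^4 - 12*a^3 + 39*a^2 - 8*a - 60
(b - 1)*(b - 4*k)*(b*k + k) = b^3*k - 4*b^2*k^2 - b*k + 4*k^2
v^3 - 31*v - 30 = (v - 6)*(v + 1)*(v + 5)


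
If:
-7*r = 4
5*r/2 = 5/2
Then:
No Solution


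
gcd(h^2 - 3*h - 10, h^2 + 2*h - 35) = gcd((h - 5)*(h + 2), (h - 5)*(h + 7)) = h - 5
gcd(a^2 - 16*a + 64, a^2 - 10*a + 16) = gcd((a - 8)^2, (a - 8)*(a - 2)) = a - 8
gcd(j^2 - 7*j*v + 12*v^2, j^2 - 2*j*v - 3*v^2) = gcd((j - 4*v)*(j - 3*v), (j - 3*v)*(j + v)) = -j + 3*v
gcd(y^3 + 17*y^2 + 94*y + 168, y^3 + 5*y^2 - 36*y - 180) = y + 6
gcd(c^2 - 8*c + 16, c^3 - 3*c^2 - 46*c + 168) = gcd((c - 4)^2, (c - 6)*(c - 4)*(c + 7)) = c - 4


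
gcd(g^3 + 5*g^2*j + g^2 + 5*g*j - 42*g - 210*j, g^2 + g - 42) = g^2 + g - 42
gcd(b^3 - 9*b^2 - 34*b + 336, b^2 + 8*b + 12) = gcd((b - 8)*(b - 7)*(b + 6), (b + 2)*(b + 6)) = b + 6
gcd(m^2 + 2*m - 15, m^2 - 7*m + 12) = m - 3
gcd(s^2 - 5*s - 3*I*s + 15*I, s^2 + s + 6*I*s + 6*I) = 1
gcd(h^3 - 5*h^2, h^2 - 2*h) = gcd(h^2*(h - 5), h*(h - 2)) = h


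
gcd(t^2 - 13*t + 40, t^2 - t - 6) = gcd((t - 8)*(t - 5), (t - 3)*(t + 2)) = 1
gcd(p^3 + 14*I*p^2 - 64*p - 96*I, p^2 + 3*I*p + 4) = p + 4*I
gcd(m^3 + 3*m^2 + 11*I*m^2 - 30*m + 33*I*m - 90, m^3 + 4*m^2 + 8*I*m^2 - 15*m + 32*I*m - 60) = m + 5*I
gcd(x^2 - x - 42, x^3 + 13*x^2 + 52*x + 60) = x + 6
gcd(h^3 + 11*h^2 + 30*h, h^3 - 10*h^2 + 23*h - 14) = 1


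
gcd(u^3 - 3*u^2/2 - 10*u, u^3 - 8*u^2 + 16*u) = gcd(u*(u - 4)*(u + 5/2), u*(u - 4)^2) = u^2 - 4*u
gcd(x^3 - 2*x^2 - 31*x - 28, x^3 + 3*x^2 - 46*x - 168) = x^2 - 3*x - 28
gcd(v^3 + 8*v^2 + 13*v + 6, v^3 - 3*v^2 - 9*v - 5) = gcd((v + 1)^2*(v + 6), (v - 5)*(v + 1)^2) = v^2 + 2*v + 1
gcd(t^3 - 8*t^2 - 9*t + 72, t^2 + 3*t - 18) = t - 3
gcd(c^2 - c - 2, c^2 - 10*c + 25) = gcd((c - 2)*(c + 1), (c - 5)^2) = 1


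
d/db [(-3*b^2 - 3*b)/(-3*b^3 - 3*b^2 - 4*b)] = 3*(-3*b^2 - 6*b + 1)/(9*b^4 + 18*b^3 + 33*b^2 + 24*b + 16)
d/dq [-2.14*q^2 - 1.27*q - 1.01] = -4.28*q - 1.27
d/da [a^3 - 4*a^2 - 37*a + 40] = 3*a^2 - 8*a - 37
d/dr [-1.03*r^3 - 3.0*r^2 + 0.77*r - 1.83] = -3.09*r^2 - 6.0*r + 0.77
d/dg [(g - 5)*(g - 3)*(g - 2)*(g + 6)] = 4*g^3 - 12*g^2 - 58*g + 156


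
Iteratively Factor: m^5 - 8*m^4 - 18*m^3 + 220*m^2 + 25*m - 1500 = (m + 4)*(m^4 - 12*m^3 + 30*m^2 + 100*m - 375) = (m + 3)*(m + 4)*(m^3 - 15*m^2 + 75*m - 125) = (m - 5)*(m + 3)*(m + 4)*(m^2 - 10*m + 25) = (m - 5)^2*(m + 3)*(m + 4)*(m - 5)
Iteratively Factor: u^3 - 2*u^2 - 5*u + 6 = (u + 2)*(u^2 - 4*u + 3) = (u - 3)*(u + 2)*(u - 1)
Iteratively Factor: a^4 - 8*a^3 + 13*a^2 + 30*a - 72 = (a + 2)*(a^3 - 10*a^2 + 33*a - 36) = (a - 3)*(a + 2)*(a^2 - 7*a + 12) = (a - 3)^2*(a + 2)*(a - 4)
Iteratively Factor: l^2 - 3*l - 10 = (l - 5)*(l + 2)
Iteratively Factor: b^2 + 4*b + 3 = (b + 3)*(b + 1)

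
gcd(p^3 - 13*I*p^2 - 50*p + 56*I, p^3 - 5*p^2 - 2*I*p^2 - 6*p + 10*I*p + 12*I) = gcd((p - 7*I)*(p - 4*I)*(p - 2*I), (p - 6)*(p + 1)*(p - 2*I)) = p - 2*I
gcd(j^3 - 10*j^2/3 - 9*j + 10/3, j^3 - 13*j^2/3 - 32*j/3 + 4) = j^2 + 5*j/3 - 2/3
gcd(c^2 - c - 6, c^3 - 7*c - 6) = c^2 - c - 6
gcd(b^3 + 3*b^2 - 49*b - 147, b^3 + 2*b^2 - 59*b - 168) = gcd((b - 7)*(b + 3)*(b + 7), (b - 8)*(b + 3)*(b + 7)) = b^2 + 10*b + 21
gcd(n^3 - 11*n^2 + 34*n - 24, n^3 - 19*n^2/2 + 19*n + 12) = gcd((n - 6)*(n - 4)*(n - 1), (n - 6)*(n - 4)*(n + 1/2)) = n^2 - 10*n + 24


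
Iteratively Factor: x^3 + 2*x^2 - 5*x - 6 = (x - 2)*(x^2 + 4*x + 3) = (x - 2)*(x + 3)*(x + 1)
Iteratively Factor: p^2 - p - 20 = (p - 5)*(p + 4)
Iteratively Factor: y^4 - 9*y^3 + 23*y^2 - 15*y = (y - 5)*(y^3 - 4*y^2 + 3*y) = (y - 5)*(y - 1)*(y^2 - 3*y) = y*(y - 5)*(y - 1)*(y - 3)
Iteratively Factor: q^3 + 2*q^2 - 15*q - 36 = (q + 3)*(q^2 - q - 12) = (q + 3)^2*(q - 4)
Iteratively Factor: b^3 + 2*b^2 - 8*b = (b - 2)*(b^2 + 4*b) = b*(b - 2)*(b + 4)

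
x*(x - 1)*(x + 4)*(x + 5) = x^4 + 8*x^3 + 11*x^2 - 20*x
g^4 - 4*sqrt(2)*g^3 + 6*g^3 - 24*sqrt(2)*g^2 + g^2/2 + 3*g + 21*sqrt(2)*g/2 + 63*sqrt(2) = (g + 6)*(g - 7*sqrt(2)/2)*(g - 3*sqrt(2)/2)*(g + sqrt(2))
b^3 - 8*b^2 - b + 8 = (b - 8)*(b - 1)*(b + 1)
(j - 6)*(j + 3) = j^2 - 3*j - 18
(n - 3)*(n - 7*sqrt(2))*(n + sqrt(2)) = n^3 - 6*sqrt(2)*n^2 - 3*n^2 - 14*n + 18*sqrt(2)*n + 42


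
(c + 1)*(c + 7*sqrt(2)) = c^2 + c + 7*sqrt(2)*c + 7*sqrt(2)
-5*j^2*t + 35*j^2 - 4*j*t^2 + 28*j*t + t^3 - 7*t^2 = (-5*j + t)*(j + t)*(t - 7)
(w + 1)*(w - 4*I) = w^2 + w - 4*I*w - 4*I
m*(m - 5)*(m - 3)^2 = m^4 - 11*m^3 + 39*m^2 - 45*m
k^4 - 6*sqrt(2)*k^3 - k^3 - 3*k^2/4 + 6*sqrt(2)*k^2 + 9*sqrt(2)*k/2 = k*(k - 3/2)*(k + 1/2)*(k - 6*sqrt(2))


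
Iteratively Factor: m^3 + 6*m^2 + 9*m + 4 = (m + 1)*(m^2 + 5*m + 4) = (m + 1)*(m + 4)*(m + 1)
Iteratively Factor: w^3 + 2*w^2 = (w)*(w^2 + 2*w) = w*(w + 2)*(w)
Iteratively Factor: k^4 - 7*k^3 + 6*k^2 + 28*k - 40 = (k - 5)*(k^3 - 2*k^2 - 4*k + 8) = (k - 5)*(k - 2)*(k^2 - 4) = (k - 5)*(k - 2)*(k + 2)*(k - 2)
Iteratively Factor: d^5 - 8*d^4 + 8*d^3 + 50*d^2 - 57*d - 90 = (d - 5)*(d^4 - 3*d^3 - 7*d^2 + 15*d + 18) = (d - 5)*(d - 3)*(d^3 - 7*d - 6) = (d - 5)*(d - 3)^2*(d^2 + 3*d + 2) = (d - 5)*(d - 3)^2*(d + 1)*(d + 2)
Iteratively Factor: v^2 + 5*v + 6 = (v + 3)*(v + 2)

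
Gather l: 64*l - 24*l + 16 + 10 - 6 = 40*l + 20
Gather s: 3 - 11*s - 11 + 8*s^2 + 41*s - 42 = 8*s^2 + 30*s - 50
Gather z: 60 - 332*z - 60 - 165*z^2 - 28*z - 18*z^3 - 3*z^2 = -18*z^3 - 168*z^2 - 360*z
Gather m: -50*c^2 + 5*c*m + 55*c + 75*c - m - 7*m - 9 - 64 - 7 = -50*c^2 + 130*c + m*(5*c - 8) - 80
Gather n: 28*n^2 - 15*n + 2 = 28*n^2 - 15*n + 2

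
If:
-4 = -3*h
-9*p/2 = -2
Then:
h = 4/3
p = 4/9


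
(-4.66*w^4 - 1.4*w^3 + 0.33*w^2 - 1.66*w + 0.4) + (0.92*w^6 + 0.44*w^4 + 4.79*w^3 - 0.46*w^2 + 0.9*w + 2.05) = 0.92*w^6 - 4.22*w^4 + 3.39*w^3 - 0.13*w^2 - 0.76*w + 2.45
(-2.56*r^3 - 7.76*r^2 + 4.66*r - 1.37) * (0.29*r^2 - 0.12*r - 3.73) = -0.7424*r^5 - 1.9432*r^4 + 11.8314*r^3 + 27.9883*r^2 - 17.2174*r + 5.1101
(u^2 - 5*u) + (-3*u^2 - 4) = -2*u^2 - 5*u - 4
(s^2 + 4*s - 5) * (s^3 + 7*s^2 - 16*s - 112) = s^5 + 11*s^4 + 7*s^3 - 211*s^2 - 368*s + 560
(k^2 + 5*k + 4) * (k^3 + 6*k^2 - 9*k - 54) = k^5 + 11*k^4 + 25*k^3 - 75*k^2 - 306*k - 216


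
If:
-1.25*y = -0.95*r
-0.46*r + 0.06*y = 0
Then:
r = 0.00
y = 0.00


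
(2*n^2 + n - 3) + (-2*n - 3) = 2*n^2 - n - 6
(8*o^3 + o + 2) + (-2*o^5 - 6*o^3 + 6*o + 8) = -2*o^5 + 2*o^3 + 7*o + 10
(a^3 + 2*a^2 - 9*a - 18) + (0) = a^3 + 2*a^2 - 9*a - 18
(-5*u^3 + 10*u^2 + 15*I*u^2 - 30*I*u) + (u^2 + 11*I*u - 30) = -5*u^3 + 11*u^2 + 15*I*u^2 - 19*I*u - 30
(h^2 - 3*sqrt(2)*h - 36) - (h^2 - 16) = -3*sqrt(2)*h - 20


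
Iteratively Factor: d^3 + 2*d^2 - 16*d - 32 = (d - 4)*(d^2 + 6*d + 8) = (d - 4)*(d + 2)*(d + 4)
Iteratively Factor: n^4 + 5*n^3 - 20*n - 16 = (n + 2)*(n^3 + 3*n^2 - 6*n - 8) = (n + 2)*(n + 4)*(n^2 - n - 2) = (n - 2)*(n + 2)*(n + 4)*(n + 1)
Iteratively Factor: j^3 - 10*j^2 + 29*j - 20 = (j - 1)*(j^2 - 9*j + 20) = (j - 4)*(j - 1)*(j - 5)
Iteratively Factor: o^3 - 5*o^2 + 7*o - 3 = (o - 3)*(o^2 - 2*o + 1) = (o - 3)*(o - 1)*(o - 1)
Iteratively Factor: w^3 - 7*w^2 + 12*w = (w)*(w^2 - 7*w + 12) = w*(w - 4)*(w - 3)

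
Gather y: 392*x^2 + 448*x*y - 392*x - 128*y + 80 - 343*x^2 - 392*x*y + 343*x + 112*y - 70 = 49*x^2 - 49*x + y*(56*x - 16) + 10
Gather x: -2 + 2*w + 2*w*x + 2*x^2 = 2*w*x + 2*w + 2*x^2 - 2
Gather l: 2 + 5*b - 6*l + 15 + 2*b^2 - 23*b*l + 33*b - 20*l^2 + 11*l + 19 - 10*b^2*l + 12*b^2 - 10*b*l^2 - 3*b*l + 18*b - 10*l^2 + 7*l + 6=14*b^2 + 56*b + l^2*(-10*b - 30) + l*(-10*b^2 - 26*b + 12) + 42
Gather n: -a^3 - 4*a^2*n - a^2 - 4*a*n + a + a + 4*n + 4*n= -a^3 - a^2 + 2*a + n*(-4*a^2 - 4*a + 8)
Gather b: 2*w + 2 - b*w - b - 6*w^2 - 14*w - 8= b*(-w - 1) - 6*w^2 - 12*w - 6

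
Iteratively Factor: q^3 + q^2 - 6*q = (q - 2)*(q^2 + 3*q) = (q - 2)*(q + 3)*(q)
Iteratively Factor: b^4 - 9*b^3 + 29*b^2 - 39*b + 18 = (b - 3)*(b^3 - 6*b^2 + 11*b - 6) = (b - 3)^2*(b^2 - 3*b + 2) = (b - 3)^2*(b - 2)*(b - 1)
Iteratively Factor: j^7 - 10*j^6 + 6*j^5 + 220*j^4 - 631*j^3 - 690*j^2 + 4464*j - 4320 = (j - 3)*(j^6 - 7*j^5 - 15*j^4 + 175*j^3 - 106*j^2 - 1008*j + 1440) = (j - 4)*(j - 3)*(j^5 - 3*j^4 - 27*j^3 + 67*j^2 + 162*j - 360) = (j - 4)*(j - 3)*(j + 3)*(j^4 - 6*j^3 - 9*j^2 + 94*j - 120) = (j - 5)*(j - 4)*(j - 3)*(j + 3)*(j^3 - j^2 - 14*j + 24) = (j - 5)*(j - 4)*(j - 3)*(j + 3)*(j + 4)*(j^2 - 5*j + 6) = (j - 5)*(j - 4)*(j - 3)^2*(j + 3)*(j + 4)*(j - 2)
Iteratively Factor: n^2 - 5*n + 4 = (n - 1)*(n - 4)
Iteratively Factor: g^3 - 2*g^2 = (g - 2)*(g^2) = g*(g - 2)*(g)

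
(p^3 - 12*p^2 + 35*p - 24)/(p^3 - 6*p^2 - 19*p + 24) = (p - 3)/(p + 3)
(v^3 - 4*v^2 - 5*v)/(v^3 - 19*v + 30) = v*(v^2 - 4*v - 5)/(v^3 - 19*v + 30)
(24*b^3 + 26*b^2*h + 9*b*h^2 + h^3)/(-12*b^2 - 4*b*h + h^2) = (-12*b^2 - 7*b*h - h^2)/(6*b - h)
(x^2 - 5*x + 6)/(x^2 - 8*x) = (x^2 - 5*x + 6)/(x*(x - 8))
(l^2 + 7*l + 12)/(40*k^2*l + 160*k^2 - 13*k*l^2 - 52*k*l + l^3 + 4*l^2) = (l + 3)/(40*k^2 - 13*k*l + l^2)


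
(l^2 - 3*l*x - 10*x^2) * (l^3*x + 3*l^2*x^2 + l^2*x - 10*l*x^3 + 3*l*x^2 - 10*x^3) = l^5*x + l^4*x - 29*l^3*x^3 - 29*l^2*x^3 + 100*l*x^5 + 100*x^5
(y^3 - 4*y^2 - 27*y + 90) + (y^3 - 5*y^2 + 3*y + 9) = 2*y^3 - 9*y^2 - 24*y + 99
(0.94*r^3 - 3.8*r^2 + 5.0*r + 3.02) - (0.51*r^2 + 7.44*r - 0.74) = 0.94*r^3 - 4.31*r^2 - 2.44*r + 3.76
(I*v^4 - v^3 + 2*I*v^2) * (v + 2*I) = I*v^5 - 3*v^4 - 4*v^2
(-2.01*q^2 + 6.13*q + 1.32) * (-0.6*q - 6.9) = 1.206*q^3 + 10.191*q^2 - 43.089*q - 9.108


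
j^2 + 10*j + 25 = (j + 5)^2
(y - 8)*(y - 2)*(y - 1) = y^3 - 11*y^2 + 26*y - 16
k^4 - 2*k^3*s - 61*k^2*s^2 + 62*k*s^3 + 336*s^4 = (k - 8*s)*(k - 3*s)*(k + 2*s)*(k + 7*s)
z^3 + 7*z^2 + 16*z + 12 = (z + 2)^2*(z + 3)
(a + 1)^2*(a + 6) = a^3 + 8*a^2 + 13*a + 6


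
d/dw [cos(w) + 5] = -sin(w)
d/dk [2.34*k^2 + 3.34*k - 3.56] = 4.68*k + 3.34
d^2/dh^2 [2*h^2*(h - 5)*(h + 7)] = 24*h^2 + 24*h - 140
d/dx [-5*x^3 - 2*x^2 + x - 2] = -15*x^2 - 4*x + 1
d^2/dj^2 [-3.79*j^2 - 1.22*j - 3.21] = -7.58000000000000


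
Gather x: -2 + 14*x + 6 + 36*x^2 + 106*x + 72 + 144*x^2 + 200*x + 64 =180*x^2 + 320*x + 140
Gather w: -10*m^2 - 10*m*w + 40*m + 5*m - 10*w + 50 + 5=-10*m^2 + 45*m + w*(-10*m - 10) + 55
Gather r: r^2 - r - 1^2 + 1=r^2 - r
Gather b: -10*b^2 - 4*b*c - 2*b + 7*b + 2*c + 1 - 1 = -10*b^2 + b*(5 - 4*c) + 2*c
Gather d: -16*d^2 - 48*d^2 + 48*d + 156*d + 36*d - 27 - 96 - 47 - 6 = -64*d^2 + 240*d - 176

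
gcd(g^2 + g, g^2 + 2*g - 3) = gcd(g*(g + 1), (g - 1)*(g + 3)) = 1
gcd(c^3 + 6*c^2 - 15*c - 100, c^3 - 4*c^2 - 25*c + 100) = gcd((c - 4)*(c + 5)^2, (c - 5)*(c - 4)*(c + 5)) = c^2 + c - 20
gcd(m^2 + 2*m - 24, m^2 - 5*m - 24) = 1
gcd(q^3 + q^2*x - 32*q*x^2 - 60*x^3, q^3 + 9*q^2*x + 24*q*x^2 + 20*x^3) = q^2 + 7*q*x + 10*x^2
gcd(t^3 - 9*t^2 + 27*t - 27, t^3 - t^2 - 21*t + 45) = t^2 - 6*t + 9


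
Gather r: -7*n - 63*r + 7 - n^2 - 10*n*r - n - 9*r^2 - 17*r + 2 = -n^2 - 8*n - 9*r^2 + r*(-10*n - 80) + 9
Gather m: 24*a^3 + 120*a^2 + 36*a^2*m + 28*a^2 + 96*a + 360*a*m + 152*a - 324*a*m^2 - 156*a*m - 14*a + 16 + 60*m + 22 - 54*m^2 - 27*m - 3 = 24*a^3 + 148*a^2 + 234*a + m^2*(-324*a - 54) + m*(36*a^2 + 204*a + 33) + 35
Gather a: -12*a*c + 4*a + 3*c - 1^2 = a*(4 - 12*c) + 3*c - 1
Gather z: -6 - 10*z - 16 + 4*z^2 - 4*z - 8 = 4*z^2 - 14*z - 30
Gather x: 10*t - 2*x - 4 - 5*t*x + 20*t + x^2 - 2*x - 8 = 30*t + x^2 + x*(-5*t - 4) - 12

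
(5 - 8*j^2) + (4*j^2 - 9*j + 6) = -4*j^2 - 9*j + 11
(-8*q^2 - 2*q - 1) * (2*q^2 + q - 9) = -16*q^4 - 12*q^3 + 68*q^2 + 17*q + 9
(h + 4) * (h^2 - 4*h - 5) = h^3 - 21*h - 20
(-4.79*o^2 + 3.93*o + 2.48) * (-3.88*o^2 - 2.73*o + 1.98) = 18.5852*o^4 - 2.1717*o^3 - 29.8355*o^2 + 1.011*o + 4.9104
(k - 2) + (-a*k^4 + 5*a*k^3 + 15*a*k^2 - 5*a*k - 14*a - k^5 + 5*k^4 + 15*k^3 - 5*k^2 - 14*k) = -a*k^4 + 5*a*k^3 + 15*a*k^2 - 5*a*k - 14*a - k^5 + 5*k^4 + 15*k^3 - 5*k^2 - 13*k - 2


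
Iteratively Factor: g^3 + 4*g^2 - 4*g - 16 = (g - 2)*(g^2 + 6*g + 8) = (g - 2)*(g + 2)*(g + 4)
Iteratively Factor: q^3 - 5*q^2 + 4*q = (q)*(q^2 - 5*q + 4) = q*(q - 4)*(q - 1)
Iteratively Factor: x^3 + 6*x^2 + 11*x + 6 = (x + 2)*(x^2 + 4*x + 3) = (x + 2)*(x + 3)*(x + 1)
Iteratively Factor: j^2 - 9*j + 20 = (j - 4)*(j - 5)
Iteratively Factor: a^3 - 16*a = (a)*(a^2 - 16) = a*(a - 4)*(a + 4)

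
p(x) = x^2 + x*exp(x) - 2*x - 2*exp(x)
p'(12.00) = 1790324.71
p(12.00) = 1627667.91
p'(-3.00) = -8.20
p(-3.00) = 14.75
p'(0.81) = -0.81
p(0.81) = -3.64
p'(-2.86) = -7.94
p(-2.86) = 13.62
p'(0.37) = -2.17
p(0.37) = -2.96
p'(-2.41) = -7.13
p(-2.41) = 10.23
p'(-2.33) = -6.98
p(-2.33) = 9.67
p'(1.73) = 5.58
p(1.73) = -1.99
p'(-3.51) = -9.15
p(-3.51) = 19.18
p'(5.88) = 1755.87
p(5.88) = 1411.11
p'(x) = x*exp(x) + 2*x - exp(x) - 2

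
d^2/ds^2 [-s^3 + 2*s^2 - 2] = 4 - 6*s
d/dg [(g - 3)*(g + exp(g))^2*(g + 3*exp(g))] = (g + exp(g))*((g - 3)*(g + exp(g))*(3*exp(g) + 1) + 2*(g - 3)*(g + 3*exp(g))*(exp(g) + 1) + (g + exp(g))*(g + 3*exp(g)))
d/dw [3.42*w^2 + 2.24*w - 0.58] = 6.84*w + 2.24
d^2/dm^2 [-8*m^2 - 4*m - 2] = -16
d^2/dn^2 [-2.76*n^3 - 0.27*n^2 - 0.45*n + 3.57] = -16.56*n - 0.54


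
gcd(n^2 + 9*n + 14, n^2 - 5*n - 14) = n + 2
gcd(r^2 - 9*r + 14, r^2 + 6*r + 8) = 1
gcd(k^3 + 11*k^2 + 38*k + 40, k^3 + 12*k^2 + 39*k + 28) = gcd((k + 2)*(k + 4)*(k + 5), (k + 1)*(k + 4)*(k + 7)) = k + 4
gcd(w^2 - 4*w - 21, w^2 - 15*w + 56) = w - 7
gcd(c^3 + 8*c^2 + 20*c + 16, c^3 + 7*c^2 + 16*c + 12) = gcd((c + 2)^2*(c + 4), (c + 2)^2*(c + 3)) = c^2 + 4*c + 4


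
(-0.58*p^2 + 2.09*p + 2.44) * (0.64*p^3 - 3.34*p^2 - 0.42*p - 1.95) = -0.3712*p^5 + 3.2748*p^4 - 5.1754*p^3 - 7.8964*p^2 - 5.1003*p - 4.758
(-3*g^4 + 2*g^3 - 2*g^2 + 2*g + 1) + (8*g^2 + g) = -3*g^4 + 2*g^3 + 6*g^2 + 3*g + 1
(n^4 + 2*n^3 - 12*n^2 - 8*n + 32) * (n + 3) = n^5 + 5*n^4 - 6*n^3 - 44*n^2 + 8*n + 96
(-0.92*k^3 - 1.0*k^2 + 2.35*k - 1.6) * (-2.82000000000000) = 2.5944*k^3 + 2.82*k^2 - 6.627*k + 4.512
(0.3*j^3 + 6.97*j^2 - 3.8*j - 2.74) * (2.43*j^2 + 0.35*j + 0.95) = 0.729*j^5 + 17.0421*j^4 - 6.5095*j^3 - 1.3667*j^2 - 4.569*j - 2.603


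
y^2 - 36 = (y - 6)*(y + 6)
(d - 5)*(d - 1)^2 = d^3 - 7*d^2 + 11*d - 5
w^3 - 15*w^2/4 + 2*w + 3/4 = (w - 3)*(w - 1)*(w + 1/4)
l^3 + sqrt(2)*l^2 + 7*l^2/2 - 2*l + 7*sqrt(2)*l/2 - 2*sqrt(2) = (l - 1/2)*(l + 4)*(l + sqrt(2))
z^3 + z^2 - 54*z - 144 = (z - 8)*(z + 3)*(z + 6)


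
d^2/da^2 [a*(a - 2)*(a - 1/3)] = 6*a - 14/3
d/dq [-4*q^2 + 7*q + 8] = 7 - 8*q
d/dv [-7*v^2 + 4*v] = 4 - 14*v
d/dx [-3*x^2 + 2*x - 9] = 2 - 6*x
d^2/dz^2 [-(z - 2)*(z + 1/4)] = -2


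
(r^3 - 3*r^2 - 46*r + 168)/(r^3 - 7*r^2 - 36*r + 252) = (r^2 + 3*r - 28)/(r^2 - r - 42)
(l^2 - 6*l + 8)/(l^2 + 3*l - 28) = (l - 2)/(l + 7)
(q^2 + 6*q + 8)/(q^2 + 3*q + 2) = (q + 4)/(q + 1)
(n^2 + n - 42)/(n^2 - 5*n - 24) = (-n^2 - n + 42)/(-n^2 + 5*n + 24)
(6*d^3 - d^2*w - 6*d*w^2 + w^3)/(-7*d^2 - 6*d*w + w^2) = (6*d^2 - 7*d*w + w^2)/(-7*d + w)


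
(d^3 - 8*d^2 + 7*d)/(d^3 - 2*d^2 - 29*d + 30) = d*(d - 7)/(d^2 - d - 30)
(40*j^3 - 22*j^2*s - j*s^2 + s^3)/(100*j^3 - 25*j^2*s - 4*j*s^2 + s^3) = (-2*j + s)/(-5*j + s)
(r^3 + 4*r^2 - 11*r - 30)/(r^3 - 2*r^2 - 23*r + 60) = (r + 2)/(r - 4)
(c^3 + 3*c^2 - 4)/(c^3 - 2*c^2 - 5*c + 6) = (c + 2)/(c - 3)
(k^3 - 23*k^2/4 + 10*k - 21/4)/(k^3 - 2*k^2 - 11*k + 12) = (k^2 - 19*k/4 + 21/4)/(k^2 - k - 12)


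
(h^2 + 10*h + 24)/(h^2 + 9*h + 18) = (h + 4)/(h + 3)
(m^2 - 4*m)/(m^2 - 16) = m/(m + 4)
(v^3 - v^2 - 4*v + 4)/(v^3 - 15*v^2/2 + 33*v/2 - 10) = 2*(v^2 - 4)/(2*v^2 - 13*v + 20)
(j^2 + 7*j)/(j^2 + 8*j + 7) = j/(j + 1)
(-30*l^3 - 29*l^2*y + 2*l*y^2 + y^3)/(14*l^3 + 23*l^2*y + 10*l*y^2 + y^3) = (-30*l^2 + l*y + y^2)/(14*l^2 + 9*l*y + y^2)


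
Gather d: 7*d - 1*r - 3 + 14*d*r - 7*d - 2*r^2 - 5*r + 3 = 14*d*r - 2*r^2 - 6*r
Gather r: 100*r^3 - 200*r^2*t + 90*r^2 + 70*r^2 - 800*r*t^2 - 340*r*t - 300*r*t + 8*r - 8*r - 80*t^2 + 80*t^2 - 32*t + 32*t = 100*r^3 + r^2*(160 - 200*t) + r*(-800*t^2 - 640*t)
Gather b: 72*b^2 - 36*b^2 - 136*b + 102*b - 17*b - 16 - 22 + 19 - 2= 36*b^2 - 51*b - 21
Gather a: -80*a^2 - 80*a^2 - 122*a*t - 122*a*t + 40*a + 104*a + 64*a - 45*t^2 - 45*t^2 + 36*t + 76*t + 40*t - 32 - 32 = -160*a^2 + a*(208 - 244*t) - 90*t^2 + 152*t - 64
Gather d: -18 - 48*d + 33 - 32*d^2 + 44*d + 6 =-32*d^2 - 4*d + 21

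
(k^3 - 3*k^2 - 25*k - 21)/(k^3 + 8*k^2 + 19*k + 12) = (k - 7)/(k + 4)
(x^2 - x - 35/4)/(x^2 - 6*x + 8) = (x^2 - x - 35/4)/(x^2 - 6*x + 8)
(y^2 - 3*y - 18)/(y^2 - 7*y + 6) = (y + 3)/(y - 1)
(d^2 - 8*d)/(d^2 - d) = (d - 8)/(d - 1)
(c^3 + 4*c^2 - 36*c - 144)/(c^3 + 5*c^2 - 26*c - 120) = (c - 6)/(c - 5)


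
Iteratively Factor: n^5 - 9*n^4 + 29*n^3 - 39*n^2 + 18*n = (n - 1)*(n^4 - 8*n^3 + 21*n^2 - 18*n) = (n - 3)*(n - 1)*(n^3 - 5*n^2 + 6*n) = (n - 3)*(n - 2)*(n - 1)*(n^2 - 3*n) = n*(n - 3)*(n - 2)*(n - 1)*(n - 3)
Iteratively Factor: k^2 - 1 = (k - 1)*(k + 1)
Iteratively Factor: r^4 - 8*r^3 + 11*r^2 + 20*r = (r - 4)*(r^3 - 4*r^2 - 5*r) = (r - 4)*(r + 1)*(r^2 - 5*r) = r*(r - 4)*(r + 1)*(r - 5)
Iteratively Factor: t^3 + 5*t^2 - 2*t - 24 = (t + 3)*(t^2 + 2*t - 8) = (t + 3)*(t + 4)*(t - 2)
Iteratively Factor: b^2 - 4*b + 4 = (b - 2)*(b - 2)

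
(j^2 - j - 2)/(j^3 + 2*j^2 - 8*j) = (j + 1)/(j*(j + 4))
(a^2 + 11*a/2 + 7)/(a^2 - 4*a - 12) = (a + 7/2)/(a - 6)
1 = 1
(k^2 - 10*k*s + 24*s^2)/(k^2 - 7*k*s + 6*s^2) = (-k + 4*s)/(-k + s)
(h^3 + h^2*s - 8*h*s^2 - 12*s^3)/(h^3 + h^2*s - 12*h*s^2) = (h^2 + 4*h*s + 4*s^2)/(h*(h + 4*s))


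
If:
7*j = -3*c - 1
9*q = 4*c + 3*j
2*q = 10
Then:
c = 318/19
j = -139/19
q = 5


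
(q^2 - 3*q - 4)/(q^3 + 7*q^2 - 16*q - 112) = (q + 1)/(q^2 + 11*q + 28)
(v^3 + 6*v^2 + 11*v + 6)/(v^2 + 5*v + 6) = v + 1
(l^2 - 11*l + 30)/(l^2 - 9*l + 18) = (l - 5)/(l - 3)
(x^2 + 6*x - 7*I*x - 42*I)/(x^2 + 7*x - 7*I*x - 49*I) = (x + 6)/(x + 7)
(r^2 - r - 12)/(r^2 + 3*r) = (r - 4)/r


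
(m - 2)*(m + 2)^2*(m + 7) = m^4 + 9*m^3 + 10*m^2 - 36*m - 56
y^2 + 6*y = y*(y + 6)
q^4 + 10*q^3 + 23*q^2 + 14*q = q*(q + 1)*(q + 2)*(q + 7)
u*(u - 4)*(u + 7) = u^3 + 3*u^2 - 28*u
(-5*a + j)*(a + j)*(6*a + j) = -30*a^3 - 29*a^2*j + 2*a*j^2 + j^3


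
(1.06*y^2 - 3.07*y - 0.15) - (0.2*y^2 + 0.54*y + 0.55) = 0.86*y^2 - 3.61*y - 0.7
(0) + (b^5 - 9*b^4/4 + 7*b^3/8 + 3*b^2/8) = b^5 - 9*b^4/4 + 7*b^3/8 + 3*b^2/8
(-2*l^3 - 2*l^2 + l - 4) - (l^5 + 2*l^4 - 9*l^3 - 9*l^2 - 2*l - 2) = -l^5 - 2*l^4 + 7*l^3 + 7*l^2 + 3*l - 2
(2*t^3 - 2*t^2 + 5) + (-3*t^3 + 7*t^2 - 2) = -t^3 + 5*t^2 + 3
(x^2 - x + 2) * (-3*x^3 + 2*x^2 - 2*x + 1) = -3*x^5 + 5*x^4 - 10*x^3 + 7*x^2 - 5*x + 2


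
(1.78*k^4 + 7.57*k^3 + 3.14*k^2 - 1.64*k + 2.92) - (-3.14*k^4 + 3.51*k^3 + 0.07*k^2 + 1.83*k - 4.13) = 4.92*k^4 + 4.06*k^3 + 3.07*k^2 - 3.47*k + 7.05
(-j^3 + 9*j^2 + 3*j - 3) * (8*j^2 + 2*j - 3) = -8*j^5 + 70*j^4 + 45*j^3 - 45*j^2 - 15*j + 9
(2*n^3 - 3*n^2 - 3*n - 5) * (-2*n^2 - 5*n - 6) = -4*n^5 - 4*n^4 + 9*n^3 + 43*n^2 + 43*n + 30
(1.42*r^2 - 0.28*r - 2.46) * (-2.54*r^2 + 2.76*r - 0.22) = -3.6068*r^4 + 4.6304*r^3 + 5.1632*r^2 - 6.728*r + 0.5412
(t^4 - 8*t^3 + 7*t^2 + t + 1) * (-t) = -t^5 + 8*t^4 - 7*t^3 - t^2 - t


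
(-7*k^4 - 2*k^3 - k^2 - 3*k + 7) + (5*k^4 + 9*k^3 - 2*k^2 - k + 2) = -2*k^4 + 7*k^3 - 3*k^2 - 4*k + 9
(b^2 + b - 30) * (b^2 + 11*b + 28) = b^4 + 12*b^3 + 9*b^2 - 302*b - 840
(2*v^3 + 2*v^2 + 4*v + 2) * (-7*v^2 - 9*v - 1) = -14*v^5 - 32*v^4 - 48*v^3 - 52*v^2 - 22*v - 2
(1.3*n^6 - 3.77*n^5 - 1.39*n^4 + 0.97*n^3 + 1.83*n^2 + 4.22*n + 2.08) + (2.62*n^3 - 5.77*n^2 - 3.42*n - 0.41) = 1.3*n^6 - 3.77*n^5 - 1.39*n^4 + 3.59*n^3 - 3.94*n^2 + 0.8*n + 1.67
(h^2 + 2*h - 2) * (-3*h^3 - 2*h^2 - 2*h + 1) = -3*h^5 - 8*h^4 + h^2 + 6*h - 2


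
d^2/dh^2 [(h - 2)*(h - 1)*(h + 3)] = 6*h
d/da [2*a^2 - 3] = 4*a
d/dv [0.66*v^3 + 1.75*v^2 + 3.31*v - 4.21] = 1.98*v^2 + 3.5*v + 3.31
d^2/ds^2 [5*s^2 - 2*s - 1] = 10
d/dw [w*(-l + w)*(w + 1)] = -2*l*w - l + 3*w^2 + 2*w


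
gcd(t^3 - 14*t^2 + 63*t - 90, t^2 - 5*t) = t - 5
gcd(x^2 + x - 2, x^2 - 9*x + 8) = x - 1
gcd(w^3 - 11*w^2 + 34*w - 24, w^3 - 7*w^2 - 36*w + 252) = w - 6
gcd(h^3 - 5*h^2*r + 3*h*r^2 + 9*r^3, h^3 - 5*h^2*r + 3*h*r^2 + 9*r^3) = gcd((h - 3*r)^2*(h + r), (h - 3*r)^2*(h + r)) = h^3 - 5*h^2*r + 3*h*r^2 + 9*r^3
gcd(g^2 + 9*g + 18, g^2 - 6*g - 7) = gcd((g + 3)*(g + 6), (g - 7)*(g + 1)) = 1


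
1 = 1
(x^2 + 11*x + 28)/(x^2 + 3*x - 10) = (x^2 + 11*x + 28)/(x^2 + 3*x - 10)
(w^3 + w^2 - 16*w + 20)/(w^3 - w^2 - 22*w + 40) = (w - 2)/(w - 4)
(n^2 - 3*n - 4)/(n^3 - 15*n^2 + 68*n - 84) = (n^2 - 3*n - 4)/(n^3 - 15*n^2 + 68*n - 84)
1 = 1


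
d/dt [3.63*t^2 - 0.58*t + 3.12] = 7.26*t - 0.58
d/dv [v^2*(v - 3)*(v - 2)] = v*(4*v^2 - 15*v + 12)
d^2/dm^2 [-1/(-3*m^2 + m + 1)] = 2*(9*m^2 - 3*m - (6*m - 1)^2 - 3)/(-3*m^2 + m + 1)^3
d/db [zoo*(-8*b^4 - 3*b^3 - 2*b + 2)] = zoo*(b^3 + b^2 + 1)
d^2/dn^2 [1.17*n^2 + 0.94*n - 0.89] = 2.34000000000000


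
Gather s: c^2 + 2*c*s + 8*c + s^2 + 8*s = c^2 + 8*c + s^2 + s*(2*c + 8)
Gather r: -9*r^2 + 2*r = -9*r^2 + 2*r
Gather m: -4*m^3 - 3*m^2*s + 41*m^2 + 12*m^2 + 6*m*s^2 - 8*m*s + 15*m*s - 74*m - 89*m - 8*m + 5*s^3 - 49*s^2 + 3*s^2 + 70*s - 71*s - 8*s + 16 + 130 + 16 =-4*m^3 + m^2*(53 - 3*s) + m*(6*s^2 + 7*s - 171) + 5*s^3 - 46*s^2 - 9*s + 162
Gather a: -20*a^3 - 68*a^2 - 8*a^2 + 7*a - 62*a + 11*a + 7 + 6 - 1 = -20*a^3 - 76*a^2 - 44*a + 12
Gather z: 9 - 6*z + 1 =10 - 6*z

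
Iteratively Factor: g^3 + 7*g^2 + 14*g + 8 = (g + 4)*(g^2 + 3*g + 2) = (g + 1)*(g + 4)*(g + 2)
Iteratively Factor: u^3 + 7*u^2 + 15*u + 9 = (u + 3)*(u^2 + 4*u + 3) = (u + 3)^2*(u + 1)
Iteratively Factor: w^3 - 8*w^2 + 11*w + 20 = (w - 5)*(w^2 - 3*w - 4) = (w - 5)*(w - 4)*(w + 1)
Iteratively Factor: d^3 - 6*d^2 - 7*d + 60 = (d + 3)*(d^2 - 9*d + 20) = (d - 5)*(d + 3)*(d - 4)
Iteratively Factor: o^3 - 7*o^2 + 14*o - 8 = (o - 2)*(o^2 - 5*o + 4) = (o - 4)*(o - 2)*(o - 1)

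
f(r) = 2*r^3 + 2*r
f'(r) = 6*r^2 + 2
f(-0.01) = -0.02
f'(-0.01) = 2.00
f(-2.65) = -42.52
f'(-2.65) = 44.14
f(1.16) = 5.44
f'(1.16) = 10.07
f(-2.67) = -43.41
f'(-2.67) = 44.77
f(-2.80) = -49.50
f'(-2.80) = 49.04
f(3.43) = 87.57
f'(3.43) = 72.59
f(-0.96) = -3.69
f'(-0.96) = 7.53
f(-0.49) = -1.22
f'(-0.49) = 3.44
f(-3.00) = -60.00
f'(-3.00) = 56.00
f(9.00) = 1476.00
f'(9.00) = 488.00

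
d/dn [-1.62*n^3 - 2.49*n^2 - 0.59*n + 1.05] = -4.86*n^2 - 4.98*n - 0.59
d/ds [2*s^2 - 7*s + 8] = 4*s - 7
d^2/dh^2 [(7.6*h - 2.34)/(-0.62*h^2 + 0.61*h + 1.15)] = ((1.24*h - 0.61)*(2.48*h - 1.22)*(7.6*h - 2.34) + (28.272*h - 12.1736)*(-0.62*h^2 + 0.61*h + 1.15))/(-0.62*h^2 + 0.61*h + 1.15)^3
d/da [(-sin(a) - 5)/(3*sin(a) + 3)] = 4*cos(a)/(3*(sin(a) + 1)^2)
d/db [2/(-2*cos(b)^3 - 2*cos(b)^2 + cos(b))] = 2*(-6*cos(b)^2 - 4*cos(b) + 1)*sin(b)/((2*cos(b) + cos(2*b))^2*cos(b)^2)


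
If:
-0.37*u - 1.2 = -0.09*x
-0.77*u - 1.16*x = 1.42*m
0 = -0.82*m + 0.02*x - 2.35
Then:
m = -2.75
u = -2.09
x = 4.75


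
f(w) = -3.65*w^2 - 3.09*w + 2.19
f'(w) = -7.3*w - 3.09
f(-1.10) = 1.17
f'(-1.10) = 4.94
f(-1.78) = -3.87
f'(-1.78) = 9.90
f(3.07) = -41.70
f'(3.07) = -25.50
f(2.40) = -26.25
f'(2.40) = -20.61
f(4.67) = -91.84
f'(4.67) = -37.18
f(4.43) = -83.13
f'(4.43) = -35.43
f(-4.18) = -48.67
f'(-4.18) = 27.42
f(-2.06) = -6.93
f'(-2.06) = 11.95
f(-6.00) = -110.67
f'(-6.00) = 40.71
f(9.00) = -321.27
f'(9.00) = -68.79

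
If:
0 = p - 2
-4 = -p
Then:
No Solution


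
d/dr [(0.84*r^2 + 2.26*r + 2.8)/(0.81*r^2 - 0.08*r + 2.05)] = (-1.8978*r^2 - 1.092*r + 4.857)/(0.6561*r^4 - 0.1296*r^3 + 3.3274*r^2 - 0.328*r + 4.2025)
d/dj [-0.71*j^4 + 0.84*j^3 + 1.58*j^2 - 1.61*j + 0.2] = -2.84*j^3 + 2.52*j^2 + 3.16*j - 1.61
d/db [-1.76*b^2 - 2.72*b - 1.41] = -3.52*b - 2.72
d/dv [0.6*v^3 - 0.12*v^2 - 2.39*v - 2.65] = 1.8*v^2 - 0.24*v - 2.39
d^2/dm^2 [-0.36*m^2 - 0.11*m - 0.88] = -0.720000000000000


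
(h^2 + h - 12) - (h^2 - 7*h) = 8*h - 12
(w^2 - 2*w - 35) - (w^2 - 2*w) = -35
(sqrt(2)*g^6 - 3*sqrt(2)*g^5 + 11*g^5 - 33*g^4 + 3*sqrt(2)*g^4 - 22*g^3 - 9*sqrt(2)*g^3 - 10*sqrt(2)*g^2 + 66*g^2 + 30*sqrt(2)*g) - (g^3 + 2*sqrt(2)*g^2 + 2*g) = sqrt(2)*g^6 - 3*sqrt(2)*g^5 + 11*g^5 - 33*g^4 + 3*sqrt(2)*g^4 - 23*g^3 - 9*sqrt(2)*g^3 - 12*sqrt(2)*g^2 + 66*g^2 - 2*g + 30*sqrt(2)*g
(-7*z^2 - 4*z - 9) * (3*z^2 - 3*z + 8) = -21*z^4 + 9*z^3 - 71*z^2 - 5*z - 72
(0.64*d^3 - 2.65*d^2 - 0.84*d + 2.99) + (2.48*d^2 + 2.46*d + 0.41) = 0.64*d^3 - 0.17*d^2 + 1.62*d + 3.4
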